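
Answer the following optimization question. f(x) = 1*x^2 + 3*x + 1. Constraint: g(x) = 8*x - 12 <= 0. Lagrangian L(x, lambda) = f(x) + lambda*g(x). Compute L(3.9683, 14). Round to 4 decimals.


Step 1: Evaluate f(x).
f(3.9683) = 1*3.9683^2 + 3*3.9683 + 1 = 28.6523
Step 2: Evaluate g(x).
g(3.9683) = 8*3.9683 - 12 = 19.7464
Step 3: Compute Lagrangian.
L = 28.6523 + 14*19.7464 = 305.1019


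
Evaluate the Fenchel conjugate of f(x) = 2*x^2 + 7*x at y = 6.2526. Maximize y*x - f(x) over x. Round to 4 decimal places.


f*(y) = sup_x {y*x - a*x^2 - b*x} = sup_x {(y-b)*x - a*x^2}
FOC: (y - b) - 2a*x = 0 => x* = (y - b)/(2a)
x* = (6.2526 - 7)/(2*2) = -0.1869
f*(6.2526) = (y-b)^2/(4a) = (6.2526 - 7)^2/(4*2)
= 0.5586/8 = 0.0698


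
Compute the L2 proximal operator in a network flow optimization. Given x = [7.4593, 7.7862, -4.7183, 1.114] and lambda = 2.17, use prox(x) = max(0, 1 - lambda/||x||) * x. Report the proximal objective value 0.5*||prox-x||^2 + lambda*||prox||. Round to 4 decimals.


Step 1: Compute ||x||.
||x|| = 11.8224
Step 2: Compute scaling factor.
scale = max(0, 1 - 2.17/11.8224) = 0.8165
Step 3: prox(x) = [6.0901, 6.357, -3.8523, 0.9095]
||prox(x)|| = 9.6524
Step 4: Proximal objective.
0.5*||prox-x||^2 = 2.3545
lambda*||prox|| = 20.9457
Total = 23.3002


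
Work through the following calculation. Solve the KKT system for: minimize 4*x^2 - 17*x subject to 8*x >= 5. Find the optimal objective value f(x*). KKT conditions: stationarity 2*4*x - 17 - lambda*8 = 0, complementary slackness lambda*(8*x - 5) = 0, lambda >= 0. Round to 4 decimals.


Step 1: Try lambda = 0 (constraint inactive).
Stationarity: 2*4*x - 17 = 0
x* = 17/(2*4) = 2.125
Check constraint: 8*2.125 = 17.0 >= 5 -- satisfied.
Step 2: Compute optimal value.
f(x*) = 4*2.125^2 - 17*2.125 = -18.0625


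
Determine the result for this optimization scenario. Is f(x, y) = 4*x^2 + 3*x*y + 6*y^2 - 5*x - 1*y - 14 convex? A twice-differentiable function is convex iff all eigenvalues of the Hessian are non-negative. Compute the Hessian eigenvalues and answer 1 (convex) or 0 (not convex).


The Hessian of f(x,y) = 4*x^2 + 3*x*y + 6*y^2 - 5*x - 1*y - 14 is:
H = [[8, 3], [3, 12]]
Trace = 8 + 12 = 20
Determinant = 8*12 - (3)^2 = 87
Discriminant = (20)^2 - 4*87 = 52.0
Eigenvalues: lambda_1 = 6.3944, lambda_2 = 13.6056
The function is convex.

1


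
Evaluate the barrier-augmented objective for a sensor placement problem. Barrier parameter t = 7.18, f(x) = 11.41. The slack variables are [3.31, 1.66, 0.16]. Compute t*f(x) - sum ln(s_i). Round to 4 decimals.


Step 1: Compute log-barrier.
ln values: [1.1969, 0.5068, -1.8326]
phi = -(1.1969 + 0.5068 - 1.8326) = 0.1288
Step 2: Compute augmented objective.
t*f(x) = 7.18*11.41 = 81.9238
Total = 81.9238 + 0.1288 = 82.0526


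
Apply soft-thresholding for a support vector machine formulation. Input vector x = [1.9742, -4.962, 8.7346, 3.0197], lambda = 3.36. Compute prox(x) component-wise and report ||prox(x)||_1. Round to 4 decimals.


Soft-thresholding with lambda = 3.36:
prox(1.9742) = sign(1.9742)*max(|1.9742| - 3.36, 0) = 0.0
prox(-4.962) = sign(-4.962)*max(|-4.962| - 3.36, 0) = -1.602
prox(8.7346) = sign(8.7346)*max(|8.7346| - 3.36, 0) = 5.3746
prox(3.0197) = sign(3.0197)*max(|3.0197| - 3.36, 0) = 0.0
prox(x) = [0.0, -1.602, 5.3746, 0.0]
||prox(x)||_1 = 0.0 + 1.602 + 5.3746 + 0.0 = 6.9766


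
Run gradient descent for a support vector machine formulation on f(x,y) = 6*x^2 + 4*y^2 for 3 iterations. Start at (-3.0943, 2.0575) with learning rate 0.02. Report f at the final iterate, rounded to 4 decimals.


Gradient descent on f(x,y) = 6*x^2 + 4*y^2.
Starting point: (-3.0943, 2.0575), alpha = 0.02
Step 1: grad_x = 2*6*-3.0943 = -37.1316, grad_y = 2*4*2.0575 = 16.46
  x_1 = -3.0943 - 0.02*-37.1316 = -2.3517
  y_1 = 2.0575 - 0.02*16.46 = 1.7283
Step 2: grad_x = 2*6*-2.3517 = -28.22, grad_y = 2*4*1.7283 = 13.8264
  x_2 = -2.3517 - 0.02*-28.22 = -1.7873
  y_2 = 1.7283 - 0.02*13.8264 = 1.4518
Step 3: grad_x = 2*6*-1.7873 = -21.4472, grad_y = 2*4*1.4518 = 11.6142
  x_3 = -1.7873 - 0.02*-21.4472 = -1.3583
  y_3 = 1.4518 - 0.02*11.6142 = 1.2195
f(-1.3583, 1.2195) = 6*(-1.3583)^2 + 4*1.2195^2 = 17.0189


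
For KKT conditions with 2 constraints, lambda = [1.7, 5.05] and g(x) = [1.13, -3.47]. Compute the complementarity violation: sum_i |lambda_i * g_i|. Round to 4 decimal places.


KKT complementary slackness check:
lambda_1 * g_1 = 1.7 * 1.13 = 1.921
lambda_2 * g_2 = 5.05 * -3.47 = -17.5235
Total violation = 1.921 + 17.5235 = 19.4445


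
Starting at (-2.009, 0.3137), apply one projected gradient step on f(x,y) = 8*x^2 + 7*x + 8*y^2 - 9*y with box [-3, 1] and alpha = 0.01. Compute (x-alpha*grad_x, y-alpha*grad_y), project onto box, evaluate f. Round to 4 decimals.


Step 1: Compute gradient at (-2.009, 0.3137).
grad_x = 2*8*-2.009 + 7 = -25.144
grad_y = 2*8*0.3137 - 9 = -3.9808
Step 2: Gradient step.
x_raw = -2.009 - 0.01*-25.144 = -1.7576
y_raw = 0.3137 - 0.01*-3.9808 = 0.3535
Step 3: Project onto [-3, 1].
x_proj = clip(-1.7576) = -1.7576
y_proj = clip(0.3535) = 0.3535
Step 4: Evaluate f.
f(-1.7576, 0.3535) = 10.2274


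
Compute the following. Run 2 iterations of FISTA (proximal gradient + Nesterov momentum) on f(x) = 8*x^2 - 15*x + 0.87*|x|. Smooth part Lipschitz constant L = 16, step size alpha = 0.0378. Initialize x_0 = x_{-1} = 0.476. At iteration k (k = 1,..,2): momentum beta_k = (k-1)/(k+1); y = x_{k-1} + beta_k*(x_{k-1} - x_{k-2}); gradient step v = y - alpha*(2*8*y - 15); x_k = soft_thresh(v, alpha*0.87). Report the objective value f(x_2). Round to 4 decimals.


FISTA on f(x) = 8*x^2 - 15*x + 0.87*|x|
L = 16, alpha = 0.0378
Iteration 1: beta = 0.0, y = 0.476 + 0.0*(0.476 - 0.476) = 0.476
  grad(y) = -7.384, v = y - alpha*grad = 0.7551
  prox(v) = soft_thresh(0.7551, 0.0329) = 0.7222
Iteration 2: beta = 0.3333, y = 0.7222 + 0.3333*(0.7222 - 0.476) = 0.8043
  grad(y) = -2.1311, v = y - alpha*grad = 0.8849
  prox(v) = soft_thresh(0.8849, 0.0329) = 0.852
f(x_2) = 8*0.852^2 - 15*0.852 + 0.87*|0.852| = -6.2315


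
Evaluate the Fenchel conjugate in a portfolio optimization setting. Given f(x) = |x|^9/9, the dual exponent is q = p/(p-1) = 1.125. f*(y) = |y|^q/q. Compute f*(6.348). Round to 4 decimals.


The conjugate exponent q satisfies 1/p + 1/q = 1.
p = 9, so q = 9/(9 - 1) = 1.125
|y|^q = 6.348^1.125 = 7.9977
f*(6.348) = 7.9977 / 1.125 = 7.1091


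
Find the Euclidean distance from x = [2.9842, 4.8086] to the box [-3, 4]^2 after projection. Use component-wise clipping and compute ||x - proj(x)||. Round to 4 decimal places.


Project each component onto [-3, 4].
clip(2.9842) = 2.9842, clip(4.8086) = 4.0
Projection = [2.9842, 4.0]
Squared diffs: [0.0, 0.6538]
Distance = sqrt(0.6538) = 0.8086


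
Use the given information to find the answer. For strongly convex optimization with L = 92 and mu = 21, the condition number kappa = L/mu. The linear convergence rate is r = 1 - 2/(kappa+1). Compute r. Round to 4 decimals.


Step 1: Compute the condition number.
kappa = L/mu = 92/21 = 4.381
Step 2: Compute the convergence rate.
r = 1 - 2/(kappa + 1) = 1 - 2*mu/(L + mu) = (L - mu)/(L + mu) = 71/113 = 0.6283


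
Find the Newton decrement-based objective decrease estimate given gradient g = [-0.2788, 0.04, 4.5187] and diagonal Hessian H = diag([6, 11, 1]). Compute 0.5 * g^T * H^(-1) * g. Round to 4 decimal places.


Step 1: H is diagonal, so H^(-1) * g = [-0.0465, 0.0036, 4.5187].
Step 2: g^T H^(-1) g = sum_i g_i^2 / H_ii
  = (-0.2788)^2/6 + (0.04)^2/11 + (4.5187)^2/1
  = 0.013 + 0.0001 + 20.4186 = 20.4318
Step 3: Objective decrease = 0.5 * g^T H^(-1) g = 10.2159


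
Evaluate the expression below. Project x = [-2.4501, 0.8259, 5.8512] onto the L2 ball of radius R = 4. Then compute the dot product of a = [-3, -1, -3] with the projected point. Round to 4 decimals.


Step 1: Compute ||x|| (intermediates to 6 decimals).
||x|| = sqrt((-2.4501)^2 + 0.8259^2 + 5.8512^2) = 6.397003
Step 2: Project.
Since ||x|| > R, scale = R/||x|| = 4/6.397003 = 0.625293, proj(x) = scale * x
proj(x) = [-1.53203, 0.516429, 3.658714]
Step 3: Dot product.
a^T * proj(x) = -3*(-1.53203) - 1*0.516429 - 3*3.658714 = -6.8965


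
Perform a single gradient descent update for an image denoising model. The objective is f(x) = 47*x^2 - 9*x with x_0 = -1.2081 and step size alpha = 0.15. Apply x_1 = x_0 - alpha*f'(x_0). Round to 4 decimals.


We compute the gradient at x_0 and apply the update.
f'(x) = 94*x - 9
f'(-1.2081) = 94*-1.2081 - 9 = -122.5614
x_1 = -1.2081 - 0.15*-122.5614 = 17.1761


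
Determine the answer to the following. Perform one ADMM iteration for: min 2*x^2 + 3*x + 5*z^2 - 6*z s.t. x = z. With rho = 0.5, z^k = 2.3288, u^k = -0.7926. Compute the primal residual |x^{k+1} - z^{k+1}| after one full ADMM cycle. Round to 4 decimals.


ADMM iteration with rho = 0.5, z^k = 2.3288, u^k = -0.7926
Step 1: x-update.
Minimize 2*x^2 + 3*x + (0.5/2)*(x - 2.3288 - 0.7926)^2
FOC: (2*2 + 0.5)*x = -3 + 0.5*(2.3288 + 0.7926)
x^{k+1} = -0.3198
Step 2: z-update.
Minimize 5*z^2 - 6*z + (0.5/2)*(-0.3198 - z - 0.7926)^2
FOC: (2*5 + 0.5)*z = 6 + 0.5*(-0.3198 - 0.7926)
z^{k+1} = 0.5185
Step 3: u-update.
u^{k+1} = -0.7926 - 0.3198 - 0.5185 = -1.6309
Step 4: Primal residual = |-0.3198 - 0.5185| = 0.8383


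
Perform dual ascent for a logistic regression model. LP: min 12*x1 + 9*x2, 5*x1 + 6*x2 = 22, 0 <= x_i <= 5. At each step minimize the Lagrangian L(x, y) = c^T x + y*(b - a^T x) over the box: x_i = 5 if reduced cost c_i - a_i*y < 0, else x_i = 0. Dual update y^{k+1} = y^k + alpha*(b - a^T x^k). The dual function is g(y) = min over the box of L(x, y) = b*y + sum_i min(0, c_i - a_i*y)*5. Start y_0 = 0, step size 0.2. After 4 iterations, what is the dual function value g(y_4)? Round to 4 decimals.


Dual ascent for LP: min 12*x1 + 9*x2, 5*x1 + 6*x2 = 22, 0 <= x_i <= 5
Step 1: y^k = 0.0, reduced costs: (12.0, 9.0)
  x^k = (0.0, 0.0), subgradient = b - a^T x = 22.0
  y^{k+1} = 0.0 + 0.2*22.0 = 4.4
Step 2: y^k = 4.4, reduced costs: (-10.0, -17.4)
  x^k = (5.0, 5.0), subgradient = b - a^T x = -33.0
  y^{k+1} = 4.4 + 0.2*-33.0 = -2.2
Step 3: y^k = -2.2, reduced costs: (23.0, 22.2)
  x^k = (0.0, 0.0), subgradient = b - a^T x = 22.0
  y^{k+1} = -2.2 + 0.2*22.0 = 2.2
Step 4: y^k = 2.2, reduced costs: (1.0, -4.2)
  x^k = (0.0, 5.0), subgradient = b - a^T x = -8.0
  y^{k+1} = 2.2 + 0.2*-8.0 = 0.6
Dual objective at y_4 = 0.6: reduced costs (9.0, 5.4), box minimizer x = (0.0, 0.0)
g(y_4) = b*y + (c1 - a1*y)*x1 + (c2 - a2*y)*x2 = 22*0.6 + 9.0*0.0 + 5.4*0.0 = 13.2 + 0.0 + 0.0 = 13.2


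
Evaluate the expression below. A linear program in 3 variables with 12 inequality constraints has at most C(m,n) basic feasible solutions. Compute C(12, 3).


Each vertex corresponds to some choice of n active constraints out of m, so the number of vertices is at most C(m, n) = m! / (n!(m-n)!).
m = 12, n = 3
Numerator: 12 * 11 * 10
Denominator: 3! = 6
C(12, 3) = 220


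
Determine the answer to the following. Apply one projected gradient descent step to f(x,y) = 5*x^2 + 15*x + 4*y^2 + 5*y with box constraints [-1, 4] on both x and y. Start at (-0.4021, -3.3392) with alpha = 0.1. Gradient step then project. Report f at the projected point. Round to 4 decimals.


Step 1: Compute gradient at (-0.4021, -3.3392).
grad_x = 2*5*-0.4021 + 15 = 10.979
grad_y = 2*4*-3.3392 + 5 = -21.7136
Step 2: Gradient step.
x_raw = -0.4021 - 0.1*10.979 = -1.5
y_raw = -3.3392 - 0.1*-21.7136 = -1.1678
Step 3: Project onto [-1, 4].
x_proj = clip(-1.5) = -1.0
y_proj = clip(-1.1678) = -1.0
Step 4: Evaluate f.
f(-1.0, -1.0) = -11.0


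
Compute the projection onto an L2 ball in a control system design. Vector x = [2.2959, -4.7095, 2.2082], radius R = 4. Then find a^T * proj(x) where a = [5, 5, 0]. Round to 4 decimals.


Step 1: Compute ||x|| (intermediates to 6 decimals).
||x|| = sqrt(2.2959^2 + (-4.7095)^2 + 2.2082^2) = 5.685657
Step 2: Project.
Since ||x|| > R, scale = R/||x|| = 4/5.685657 = 0.703525, proj(x) = scale * x
proj(x) = [1.615223, -3.313251, 1.553524]
Step 3: Dot product.
a^T * proj(x) = 5*1.615223 + 5*(-3.313251) + 0*1.553524 = -8.4901


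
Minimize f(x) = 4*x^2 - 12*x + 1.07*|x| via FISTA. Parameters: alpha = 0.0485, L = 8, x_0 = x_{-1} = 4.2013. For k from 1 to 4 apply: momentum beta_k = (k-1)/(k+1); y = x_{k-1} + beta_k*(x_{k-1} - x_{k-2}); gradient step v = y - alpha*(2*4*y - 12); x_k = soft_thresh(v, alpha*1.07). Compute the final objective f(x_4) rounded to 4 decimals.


FISTA on f(x) = 4*x^2 - 12*x + 1.07*|x|
L = 8, alpha = 0.0485
Iteration 1: beta = 0.0, y = 4.2013 + 0.0*(4.2013 - 4.2013) = 4.2013
  grad(y) = 21.6104, v = y - alpha*grad = 3.1532
  prox(v) = soft_thresh(3.1532, 0.0519) = 3.1013
Iteration 2: beta = 0.3333, y = 3.1013 + 0.3333*(3.1013 - 4.2013) = 2.7346
  grad(y) = 9.8771, v = y - alpha*grad = 2.2556
  prox(v) = soft_thresh(2.2556, 0.0519) = 2.2037
Iteration 3: beta = 0.5, y = 2.2037 + 0.5*(2.2037 - 3.1013) = 1.7549
  grad(y) = 2.0392, v = y - alpha*grad = 1.656
  prox(v) = soft_thresh(1.656, 0.0519) = 1.6041
Iteration 4: beta = 0.6, y = 1.6041 + 0.6*(1.6041 - 2.2037) = 1.2443
  grad(y) = -2.0452, v = y - alpha*grad = 1.3435
  prox(v) = soft_thresh(1.3435, 0.0519) = 1.2916
f(x_4) = 4*1.2916^2 - 12*1.2916 + 1.07*|1.2916| = -7.4443


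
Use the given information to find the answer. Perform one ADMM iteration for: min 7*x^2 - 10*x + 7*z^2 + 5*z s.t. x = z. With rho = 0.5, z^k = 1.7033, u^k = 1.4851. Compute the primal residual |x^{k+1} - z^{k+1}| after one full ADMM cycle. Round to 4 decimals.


ADMM iteration with rho = 0.5, z^k = 1.7033, u^k = 1.4851
Step 1: x-update.
Minimize 7*x^2 - 10*x + (0.5/2)*(x - 1.7033 + 1.4851)^2
FOC: (2*7 + 0.5)*x = 10 + 0.5*(1.7033 - 1.4851)
x^{k+1} = 0.6972
Step 2: z-update.
Minimize 7*z^2 + 5*z + (0.5/2)*(0.6972 - z + 1.4851)^2
FOC: (2*7 + 0.5)*z = -5 + 0.5*(0.6972 + 1.4851)
z^{k+1} = -0.2696
Step 3: u-update.
u^{k+1} = 1.4851 + 0.6972 + 0.2696 = 2.4519
Step 4: Primal residual = |0.6972 + 0.2696| = 0.9668


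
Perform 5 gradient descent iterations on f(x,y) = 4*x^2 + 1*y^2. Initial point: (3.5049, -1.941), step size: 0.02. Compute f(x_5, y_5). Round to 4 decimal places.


Gradient descent on f(x,y) = 4*x^2 + 1*y^2.
Starting point: (3.5049, -1.941), alpha = 0.02
Step 1: grad_x = 2*4*3.5049 = 28.0392, grad_y = 2*1*-1.941 = -3.882
  x_1 = 3.5049 - 0.02*28.0392 = 2.9441
  y_1 = -1.941 - 0.02*-3.882 = -1.8634
Step 2: grad_x = 2*4*2.9441 = 23.5529, grad_y = 2*1*-1.8634 = -3.7267
  x_2 = 2.9441 - 0.02*23.5529 = 2.4731
  y_2 = -1.8634 - 0.02*-3.7267 = -1.7888
Step 3: grad_x = 2*4*2.4731 = 19.7845, grad_y = 2*1*-1.7888 = -3.5777
  x_3 = 2.4731 - 0.02*19.7845 = 2.0774
  y_3 = -1.7888 - 0.02*-3.5777 = -1.7173
Step 4: grad_x = 2*4*2.0774 = 16.6189, grad_y = 2*1*-1.7173 = -3.4345
  x_4 = 2.0774 - 0.02*16.6189 = 1.745
  y_4 = -1.7173 - 0.02*-3.4345 = -1.6486
Step 5: grad_x = 2*4*1.745 = 13.9599, grad_y = 2*1*-1.6486 = -3.2972
  x_5 = 1.745 - 0.02*13.9599 = 1.4658
  y_5 = -1.6486 - 0.02*-3.2972 = -1.5826
f(1.4658, -1.5826) = 4*1.4658^2 + 1*(-1.5826)^2 = 11.0989


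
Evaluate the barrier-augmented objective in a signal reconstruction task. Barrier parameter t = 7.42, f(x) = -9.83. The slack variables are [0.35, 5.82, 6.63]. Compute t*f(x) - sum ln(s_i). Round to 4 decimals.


Step 1: Compute log-barrier.
ln values: [-1.0498, 1.7613, 1.8916]
phi = -(-1.0498 + 1.7613 + 1.8916) = -2.6031
Step 2: Compute augmented objective.
t*f(x) = 7.42*-9.83 = -72.9386
Total = -72.9386 - 2.6031 = -75.5417


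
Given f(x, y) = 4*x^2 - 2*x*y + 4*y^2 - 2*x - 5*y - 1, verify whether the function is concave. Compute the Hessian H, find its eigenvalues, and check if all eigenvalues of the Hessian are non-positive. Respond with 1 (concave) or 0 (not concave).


The Hessian of f(x,y) = 4*x^2 - 2*x*y + 4*y^2 - 2*x - 5*y - 1 is:
H = [[8, -2], [-2, 8]]
Trace = 8 + 8 = 16
Determinant = 8*8 - (-2)^2 = 60
Discriminant = (16)^2 - 4*60 = 16.0
Eigenvalues: lambda_1 = 6.0, lambda_2 = 10.0
The function is not concave.

0


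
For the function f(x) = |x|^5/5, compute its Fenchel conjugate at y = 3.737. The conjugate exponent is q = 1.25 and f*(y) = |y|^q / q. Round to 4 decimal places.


The conjugate exponent q satisfies 1/p + 1/q = 1.
p = 5, so q = 5/(5 - 1) = 1.25
|y|^q = 3.737^1.25 = 5.1958
f*(3.737) = 5.1958 / 1.25 = 4.1567


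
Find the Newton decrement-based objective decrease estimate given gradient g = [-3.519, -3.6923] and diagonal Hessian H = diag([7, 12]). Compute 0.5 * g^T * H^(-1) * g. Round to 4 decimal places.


Step 1: H is diagonal, so H^(-1) * g = [-0.5027, -0.3077].
Step 2: g^T H^(-1) g = sum_i g_i^2 / H_ii
  = (-3.519)^2/7 + (-3.6923)^2/12
  = 1.7691 + 1.1361 = 2.9051
Step 3: Objective decrease = 0.5 * g^T H^(-1) g = 1.4526


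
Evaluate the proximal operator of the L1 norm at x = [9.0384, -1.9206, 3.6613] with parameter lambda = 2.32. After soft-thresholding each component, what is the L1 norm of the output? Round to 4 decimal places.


Soft-thresholding with lambda = 2.32:
prox(9.0384) = sign(9.0384)*max(|9.0384| - 2.32, 0) = 6.7184
prox(-1.9206) = sign(-1.9206)*max(|-1.9206| - 2.32, 0) = 0.0
prox(3.6613) = sign(3.6613)*max(|3.6613| - 2.32, 0) = 1.3413
prox(x) = [6.7184, 0.0, 1.3413]
||prox(x)||_1 = 6.7184 + 0.0 + 1.3413 = 8.0597


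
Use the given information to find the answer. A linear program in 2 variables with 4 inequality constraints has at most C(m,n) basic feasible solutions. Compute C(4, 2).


Each vertex corresponds to some choice of n active constraints out of m, so the number of vertices is at most C(m, n) = m! / (n!(m-n)!).
m = 4, n = 2
Numerator: 4 * 3
Denominator: 2! = 2
C(4, 2) = 6


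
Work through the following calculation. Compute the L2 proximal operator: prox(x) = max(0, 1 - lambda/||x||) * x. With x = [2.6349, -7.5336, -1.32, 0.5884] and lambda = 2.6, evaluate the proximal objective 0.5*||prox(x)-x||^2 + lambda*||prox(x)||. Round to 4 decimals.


Step 1: Compute ||x||.
||x|| = 8.1109
Step 2: Compute scaling factor.
scale = max(0, 1 - 2.6/8.1109) = 0.6794
Step 3: prox(x) = [1.7903, -5.1187, -0.8969, 0.3998]
||prox(x)|| = 5.5109
Step 4: Proximal objective.
0.5*||prox-x||^2 = 3.38
lambda*||prox|| = 14.3283
Total = 17.7083


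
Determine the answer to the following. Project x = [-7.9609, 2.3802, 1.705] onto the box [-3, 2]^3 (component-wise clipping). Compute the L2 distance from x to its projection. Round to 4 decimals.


Project each component onto [-3, 2].
clip(-7.9609) = -3.0, clip(2.3802) = 2.0, clip(1.705) = 1.705
Projection = [-3.0, 2.0, 1.705]
Squared diffs: [24.6105, 0.1446, 0.0]
Distance = sqrt(24.7551) = 4.9754


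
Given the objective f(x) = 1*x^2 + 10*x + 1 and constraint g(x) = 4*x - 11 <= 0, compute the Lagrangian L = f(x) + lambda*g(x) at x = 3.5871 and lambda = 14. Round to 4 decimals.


Step 1: Evaluate f(x).
f(3.5871) = 1*3.5871^2 + 10*3.5871 + 1 = 49.7383
Step 2: Evaluate g(x).
g(3.5871) = 4*3.5871 - 11 = 3.3484
Step 3: Compute Lagrangian.
L = 49.7383 + 14*3.3484 = 96.6159


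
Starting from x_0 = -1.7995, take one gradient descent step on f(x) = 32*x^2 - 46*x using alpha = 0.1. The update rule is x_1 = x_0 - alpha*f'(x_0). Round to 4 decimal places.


We compute the gradient at x_0 and apply the update.
f'(x) = 64*x - 46
f'(-1.7995) = 64*-1.7995 - 46 = -161.168
x_1 = -1.7995 - 0.1*-161.168 = 14.3173


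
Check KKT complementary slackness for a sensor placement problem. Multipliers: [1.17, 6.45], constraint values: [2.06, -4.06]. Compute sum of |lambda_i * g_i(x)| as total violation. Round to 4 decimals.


KKT complementary slackness check:
lambda_1 * g_1 = 1.17 * 2.06 = 2.4102
lambda_2 * g_2 = 6.45 * -4.06 = -26.187
Total violation = 2.4102 + 26.187 = 28.5972


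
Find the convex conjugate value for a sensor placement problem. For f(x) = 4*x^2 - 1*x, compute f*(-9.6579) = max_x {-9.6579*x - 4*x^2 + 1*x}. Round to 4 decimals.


f*(y) = sup_x {y*x - a*x^2 - b*x} = sup_x {(y-b)*x - a*x^2}
FOC: (y - b) - 2a*x = 0 => x* = (y - b)/(2a)
x* = (-9.6579 + 1)/(2*4) = -1.0822
f*(-9.6579) = (y-b)^2/(4a) = (-9.6579 + 1)^2/(4*4)
= 74.9592/16 = 4.685


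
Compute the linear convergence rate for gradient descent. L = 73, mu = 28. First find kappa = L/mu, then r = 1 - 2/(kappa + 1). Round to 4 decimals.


Step 1: Compute the condition number.
kappa = L/mu = 73/28 = 2.6071
Step 2: Compute the convergence rate.
r = 1 - 2/(kappa + 1) = 1 - 2*mu/(L + mu) = (L - mu)/(L + mu) = 45/101 = 0.4455


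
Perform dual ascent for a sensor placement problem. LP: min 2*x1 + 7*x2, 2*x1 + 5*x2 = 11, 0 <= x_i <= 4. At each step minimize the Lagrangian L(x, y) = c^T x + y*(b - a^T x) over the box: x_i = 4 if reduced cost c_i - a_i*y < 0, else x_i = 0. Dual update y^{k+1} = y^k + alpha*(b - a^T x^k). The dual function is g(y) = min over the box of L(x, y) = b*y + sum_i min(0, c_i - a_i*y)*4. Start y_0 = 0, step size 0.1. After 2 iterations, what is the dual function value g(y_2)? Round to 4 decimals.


Dual ascent for LP: min 2*x1 + 7*x2, 2*x1 + 5*x2 = 11, 0 <= x_i <= 4
Step 1: y^k = 0.0, reduced costs: (2.0, 7.0)
  x^k = (0.0, 0.0), subgradient = b - a^T x = 11.0
  y^{k+1} = 0.0 + 0.1*11.0 = 1.1
Step 2: y^k = 1.1, reduced costs: (-0.2, 1.5)
  x^k = (4.0, 0.0), subgradient = b - a^T x = 3.0
  y^{k+1} = 1.1 + 0.1*3.0 = 1.4
Dual objective at y_2 = 1.4: reduced costs (-0.8, 0.0), box minimizer x = (4.0, 0.0)
g(y_2) = b*y + (c1 - a1*y)*x1 + (c2 - a2*y)*x2 = 11*1.4 + (-0.8)*4.0 + 0.0*0.0 = 15.4 - 3.2 + 0.0 = 12.2


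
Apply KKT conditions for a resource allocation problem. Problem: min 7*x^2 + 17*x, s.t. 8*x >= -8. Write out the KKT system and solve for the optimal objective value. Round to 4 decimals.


Step 1: Try lambda = 0 (constraint inactive).
x_unc = -17/(2*7) = -1.2143
Check: 8*-1.2143 = -9.7144 < -8 -- violated!
Step 2: Constraint must be active: 8*x = -8
x* = -8/8 = -1.0
lambda = (2*7*(-1.0) + 17)/8 = 0.375
Step 3: Compute optimal value.
f(x*) = 7*(-1.0)^2 + 17*(-1.0) = -10.0


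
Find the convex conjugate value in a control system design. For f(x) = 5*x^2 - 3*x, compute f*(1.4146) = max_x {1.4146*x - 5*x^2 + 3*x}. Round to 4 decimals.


f*(y) = sup_x {y*x - a*x^2 - b*x} = sup_x {(y-b)*x - a*x^2}
FOC: (y - b) - 2a*x = 0 => x* = (y - b)/(2a)
x* = (1.4146 + 3)/(2*5) = 0.4415
f*(1.4146) = (y-b)^2/(4a) = (1.4146 + 3)^2/(4*5)
= 19.4887/20 = 0.9744


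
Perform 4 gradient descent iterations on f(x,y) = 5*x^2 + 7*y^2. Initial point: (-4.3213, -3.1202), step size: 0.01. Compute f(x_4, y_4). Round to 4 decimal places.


Gradient descent on f(x,y) = 5*x^2 + 7*y^2.
Starting point: (-4.3213, -3.1202), alpha = 0.01
Step 1: grad_x = 2*5*-4.3213 = -43.213, grad_y = 2*7*-3.1202 = -43.6828
  x_1 = -4.3213 - 0.01*-43.213 = -3.8892
  y_1 = -3.1202 - 0.01*-43.6828 = -2.6834
Step 2: grad_x = 2*5*-3.8892 = -38.8917, grad_y = 2*7*-2.6834 = -37.5672
  x_2 = -3.8892 - 0.01*-38.8917 = -3.5003
  y_2 = -2.6834 - 0.01*-37.5672 = -2.3077
Step 3: grad_x = 2*5*-3.5003 = -35.0025, grad_y = 2*7*-2.3077 = -32.3078
  x_3 = -3.5003 - 0.01*-35.0025 = -3.1502
  y_3 = -2.3077 - 0.01*-32.3078 = -1.9846
Step 4: grad_x = 2*5*-3.1502 = -31.5023, grad_y = 2*7*-1.9846 = -27.7847
  x_4 = -3.1502 - 0.01*-31.5023 = -2.8352
  y_4 = -1.9846 - 0.01*-27.7847 = -1.7068
f(-2.8352, -1.7068) = 5*(-2.8352)^2 + 7*(-1.7068)^2 = 60.5835


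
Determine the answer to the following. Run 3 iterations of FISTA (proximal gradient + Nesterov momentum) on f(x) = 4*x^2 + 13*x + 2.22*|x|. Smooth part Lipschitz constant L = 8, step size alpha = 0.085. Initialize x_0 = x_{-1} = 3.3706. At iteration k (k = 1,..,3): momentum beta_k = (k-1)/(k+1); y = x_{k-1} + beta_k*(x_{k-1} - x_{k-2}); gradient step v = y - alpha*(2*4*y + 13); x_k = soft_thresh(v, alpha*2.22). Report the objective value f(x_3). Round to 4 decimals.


FISTA on f(x) = 4*x^2 + 13*x + 2.22*|x|
L = 8, alpha = 0.085
Iteration 1: beta = 0.0, y = 3.3706 + 0.0*(3.3706 - 3.3706) = 3.3706
  grad(y) = 39.9648, v = y - alpha*grad = -0.0264
  prox(v) = soft_thresh(-0.0264, 0.1887) = 0.0
Iteration 2: beta = 0.3333, y = 0.0 + 0.3333*(0.0 - 3.3706) = -1.1235
  grad(y) = 4.0117, v = y - alpha*grad = -1.4645
  prox(v) = soft_thresh(-1.4645, 0.1887) = -1.2758
Iteration 3: beta = 0.5, y = -1.2758 + 0.5*(-1.2758 - 0.0) = -1.9137
  grad(y) = -2.31, v = y - alpha*grad = -1.7174
  prox(v) = soft_thresh(-1.7174, 0.1887) = -1.5287
f(x_3) = 4*(-1.5287)^2 + 13*(-1.5287) + 2.22*|-1.5287| = -7.1317


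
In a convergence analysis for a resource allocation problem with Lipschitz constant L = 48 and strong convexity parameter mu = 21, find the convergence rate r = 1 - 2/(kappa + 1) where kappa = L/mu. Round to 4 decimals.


Step 1: Compute the condition number.
kappa = L/mu = 48/21 = 2.2857
Step 2: Compute the convergence rate.
r = 1 - 2/(kappa + 1) = 1 - 2*mu/(L + mu) = (L - mu)/(L + mu) = 27/69 = 0.3913


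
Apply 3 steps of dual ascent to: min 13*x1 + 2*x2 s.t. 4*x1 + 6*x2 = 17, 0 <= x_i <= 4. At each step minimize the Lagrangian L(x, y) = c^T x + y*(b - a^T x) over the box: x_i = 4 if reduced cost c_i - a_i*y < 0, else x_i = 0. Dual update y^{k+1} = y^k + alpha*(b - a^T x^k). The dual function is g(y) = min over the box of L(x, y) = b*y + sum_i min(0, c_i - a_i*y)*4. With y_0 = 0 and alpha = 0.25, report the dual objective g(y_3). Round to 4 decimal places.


Dual ascent for LP: min 13*x1 + 2*x2, 4*x1 + 6*x2 = 17, 0 <= x_i <= 4
Step 1: y^k = 0.0, reduced costs: (13.0, 2.0)
  x^k = (0.0, 0.0), subgradient = b - a^T x = 17.0
  y^{k+1} = 0.0 + 0.25*17.0 = 4.25
Step 2: y^k = 4.25, reduced costs: (-4.0, -23.5)
  x^k = (4.0, 4.0), subgradient = b - a^T x = -23.0
  y^{k+1} = 4.25 + 0.25*-23.0 = -1.5
Step 3: y^k = -1.5, reduced costs: (19.0, 11.0)
  x^k = (0.0, 0.0), subgradient = b - a^T x = 17.0
  y^{k+1} = -1.5 + 0.25*17.0 = 2.75
Dual objective at y_3 = 2.75: reduced costs (2.0, -14.5), box minimizer x = (0.0, 4.0)
g(y_3) = b*y + (c1 - a1*y)*x1 + (c2 - a2*y)*x2 = 17*2.75 + 2.0*0.0 + (-14.5)*4.0 = 46.75 + 0.0 - 58.0 = -11.25


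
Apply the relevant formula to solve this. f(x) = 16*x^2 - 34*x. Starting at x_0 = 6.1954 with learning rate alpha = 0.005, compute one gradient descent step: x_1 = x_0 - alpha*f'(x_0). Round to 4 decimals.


We compute the gradient at x_0 and apply the update.
f'(x) = 32*x - 34
f'(6.1954) = 32*6.1954 - 34 = 164.2528
x_1 = 6.1954 - 0.005*164.2528 = 5.3741


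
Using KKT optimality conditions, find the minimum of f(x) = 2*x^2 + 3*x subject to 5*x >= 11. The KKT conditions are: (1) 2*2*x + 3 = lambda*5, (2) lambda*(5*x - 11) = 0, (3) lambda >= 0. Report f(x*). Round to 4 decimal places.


Step 1: Try lambda = 0 (constraint inactive).
x_unc = -3/(2*2) = -0.75
Check: 5*-0.75 = -3.75 < 11 -- violated!
Step 2: Constraint must be active: 5*x = 11
x* = 11/5 = 2.2
lambda = (2*2*2.2 + 3)/5 = 2.36
Step 3: Compute optimal value.
f(x*) = 2*2.2^2 + 3*2.2 = 16.28


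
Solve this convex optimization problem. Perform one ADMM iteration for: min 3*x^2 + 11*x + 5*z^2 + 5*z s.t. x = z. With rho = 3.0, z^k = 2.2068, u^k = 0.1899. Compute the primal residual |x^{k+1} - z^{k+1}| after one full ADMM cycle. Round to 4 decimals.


ADMM iteration with rho = 3.0, z^k = 2.2068, u^k = 0.1899
Step 1: x-update.
Minimize 3*x^2 + 11*x + (3.0/2)*(x - 2.2068 + 0.1899)^2
FOC: (2*3 + 3.0)*x = -11 + 3.0*(2.2068 - 0.1899)
x^{k+1} = -0.5499
Step 2: z-update.
Minimize 5*z^2 + 5*z + (3.0/2)*(-0.5499 - z + 0.1899)^2
FOC: (2*5 + 3.0)*z = -5 + 3.0*(-0.5499 + 0.1899)
z^{k+1} = -0.4677
Step 3: u-update.
u^{k+1} = 0.1899 - 0.5499 + 0.4677 = 0.1077
Step 4: Primal residual = |-0.5499 + 0.4677| = 0.0822


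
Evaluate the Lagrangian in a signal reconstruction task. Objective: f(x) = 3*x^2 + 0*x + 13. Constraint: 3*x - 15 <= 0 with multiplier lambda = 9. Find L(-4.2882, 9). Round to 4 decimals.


Step 1: Evaluate f(x).
f(-4.2882) = 3*(-4.2882)^2 + 0*(-4.2882) + 13 = 68.166
Step 2: Evaluate g(x).
g(-4.2882) = 3*-4.2882 - 15 = -27.8646
Step 3: Compute Lagrangian.
L = 68.166 + 9*-27.8646 = -182.6154


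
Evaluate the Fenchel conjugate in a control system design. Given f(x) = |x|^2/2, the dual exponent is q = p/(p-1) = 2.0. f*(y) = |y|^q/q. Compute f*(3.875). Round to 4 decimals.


The conjugate exponent q satisfies 1/p + 1/q = 1.
p = 2, so q = 2/(2 - 1) = 2.0
|y|^q = 3.875^2.0 = 15.0156
f*(3.875) = 15.0156 / 2.0 = 7.5078


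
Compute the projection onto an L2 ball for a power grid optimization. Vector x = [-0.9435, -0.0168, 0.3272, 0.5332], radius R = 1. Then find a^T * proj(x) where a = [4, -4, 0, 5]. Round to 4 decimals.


Step 1: Compute ||x|| (intermediates to 6 decimals).
||x|| = sqrt((-0.9435)^2 + (-0.0168)^2 + 0.3272^2 + 0.5332^2) = 1.132182
Step 2: Project.
Since ||x|| > R, scale = R/||x|| = 1/1.132182 = 0.88325, proj(x) = scale * x
proj(x) = [-0.833346, -0.014839, 0.288999, 0.470949]
Step 3: Dot product.
a^T * proj(x) = 4*(-0.833346) - 4*(-0.014839) + 0*0.288999 + 5*0.470949 = -0.9193


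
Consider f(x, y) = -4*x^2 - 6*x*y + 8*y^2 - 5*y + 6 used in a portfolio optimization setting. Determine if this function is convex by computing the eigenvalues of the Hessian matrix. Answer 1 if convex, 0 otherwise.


The Hessian of f(x,y) = -4*x^2 - 6*x*y + 8*y^2 - 5*y + 6 is:
H = [[-8, -6], [-6, 16]]
Trace = -8 + 16 = 8
Determinant = -8*16 - (-6)^2 = -164
Discriminant = (8)^2 - 4*-164 = 720.0
Eigenvalues: lambda_1 = -9.4164, lambda_2 = 17.4164
The function is not convex.

0


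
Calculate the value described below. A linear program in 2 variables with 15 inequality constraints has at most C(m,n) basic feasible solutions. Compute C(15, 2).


Each vertex corresponds to some choice of n active constraints out of m, so the number of vertices is at most C(m, n) = m! / (n!(m-n)!).
m = 15, n = 2
Numerator: 15 * 14
Denominator: 2! = 2
C(15, 2) = 105


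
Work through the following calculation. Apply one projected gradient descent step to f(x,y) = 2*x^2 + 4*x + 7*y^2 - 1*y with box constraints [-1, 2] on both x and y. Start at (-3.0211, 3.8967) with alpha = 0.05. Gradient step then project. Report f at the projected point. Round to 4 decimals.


Step 1: Compute gradient at (-3.0211, 3.8967).
grad_x = 2*2*-3.0211 + 4 = -8.0844
grad_y = 2*7*3.8967 - 1 = 53.5538
Step 2: Gradient step.
x_raw = -3.0211 - 0.05*-8.0844 = -2.6169
y_raw = 3.8967 - 0.05*53.5538 = 1.219
Step 3: Project onto [-1, 2].
x_proj = clip(-2.6169) = -1.0
y_proj = clip(1.219) = 1.219
Step 4: Evaluate f.
f(-1.0, 1.219) = 7.1829


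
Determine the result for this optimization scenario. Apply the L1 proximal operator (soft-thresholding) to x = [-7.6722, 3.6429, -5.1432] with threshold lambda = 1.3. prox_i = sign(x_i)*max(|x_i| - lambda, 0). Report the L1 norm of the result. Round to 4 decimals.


Soft-thresholding with lambda = 1.3:
prox(-7.6722) = sign(-7.6722)*max(|-7.6722| - 1.3, 0) = -6.3722
prox(3.6429) = sign(3.6429)*max(|3.6429| - 1.3, 0) = 2.3429
prox(-5.1432) = sign(-5.1432)*max(|-5.1432| - 1.3, 0) = -3.8432
prox(x) = [-6.3722, 2.3429, -3.8432]
||prox(x)||_1 = 6.3722 + 2.3429 + 3.8432 = 12.5583


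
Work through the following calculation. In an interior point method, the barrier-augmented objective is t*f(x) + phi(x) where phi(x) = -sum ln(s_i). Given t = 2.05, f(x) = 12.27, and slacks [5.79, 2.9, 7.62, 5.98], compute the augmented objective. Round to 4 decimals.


Step 1: Compute log-barrier.
ln values: [1.7561, 1.0647, 2.0308, 1.7884]
phi = -(1.7561 + 1.0647 + 2.0308 + 1.7884) = -6.64
Step 2: Compute augmented objective.
t*f(x) = 2.05*12.27 = 25.1535
Total = 25.1535 - 6.64 = 18.5135


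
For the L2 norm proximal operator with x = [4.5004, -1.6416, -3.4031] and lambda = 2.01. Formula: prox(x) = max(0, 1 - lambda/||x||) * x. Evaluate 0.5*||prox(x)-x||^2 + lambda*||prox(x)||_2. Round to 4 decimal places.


Step 1: Compute ||x||.
||x|| = 5.8762
Step 2: Compute scaling factor.
scale = max(0, 1 - 2.01/5.8762) = 0.6579
Step 3: prox(x) = [2.961, -1.0801, -2.239]
||prox(x)|| = 3.8662
Step 4: Proximal objective.
0.5*||prox-x||^2 = 2.0201
lambda*||prox|| = 7.7711
Total = 9.7911


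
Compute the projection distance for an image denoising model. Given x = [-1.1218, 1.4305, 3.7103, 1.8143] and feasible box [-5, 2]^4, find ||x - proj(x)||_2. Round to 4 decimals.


Project each component onto [-5, 2].
clip(-1.1218) = -1.1218, clip(1.4305) = 1.4305, clip(3.7103) = 2.0, clip(1.8143) = 1.8143
Projection = [-1.1218, 1.4305, 2.0, 1.8143]
Squared diffs: [0.0, 0.0, 2.9251, 0.0]
Distance = sqrt(2.9251) = 1.7103


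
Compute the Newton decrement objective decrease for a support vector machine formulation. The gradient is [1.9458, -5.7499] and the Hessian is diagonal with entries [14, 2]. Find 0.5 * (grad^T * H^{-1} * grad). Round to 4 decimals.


Step 1: H is diagonal, so H^(-1) * g = [0.139, -2.875].
Step 2: g^T H^(-1) g = sum_i g_i^2 / H_ii
  = (1.9458)^2/14 + (-5.7499)^2/2
  = 0.2704 + 16.5307 = 16.8011
Step 3: Objective decrease = 0.5 * g^T H^(-1) g = 8.4006


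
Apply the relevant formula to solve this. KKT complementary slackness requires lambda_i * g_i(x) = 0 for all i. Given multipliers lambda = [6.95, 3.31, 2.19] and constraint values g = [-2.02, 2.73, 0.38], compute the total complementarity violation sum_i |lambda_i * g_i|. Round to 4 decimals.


KKT complementary slackness check:
lambda_1 * g_1 = 6.95 * -2.02 = -14.039
lambda_2 * g_2 = 3.31 * 2.73 = 9.0363
lambda_3 * g_3 = 2.19 * 0.38 = 0.8322
Total violation = 14.039 + 9.0363 + 0.8322 = 23.9075


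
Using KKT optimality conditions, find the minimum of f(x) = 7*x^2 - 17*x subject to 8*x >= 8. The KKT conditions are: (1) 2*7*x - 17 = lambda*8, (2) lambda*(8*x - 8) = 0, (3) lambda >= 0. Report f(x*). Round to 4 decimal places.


Step 1: Try lambda = 0 (constraint inactive).
Stationarity: 2*7*x - 17 = 0
x* = 17/(2*7) = 17/14 = 1.2143 (rounded; the exact value 17/14 is used below)
Check constraint: 8*1.2143 = 9.7144 >= 8 -- satisfied.
Step 2: Compute optimal value.
f(x*) = 7*(17/14)^2 - 17*(17/14) = -10.3214


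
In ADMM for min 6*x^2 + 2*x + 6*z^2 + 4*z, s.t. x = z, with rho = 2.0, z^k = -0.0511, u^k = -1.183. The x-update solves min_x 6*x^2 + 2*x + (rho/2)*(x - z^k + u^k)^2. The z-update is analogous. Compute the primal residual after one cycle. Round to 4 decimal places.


ADMM iteration with rho = 2.0, z^k = -0.0511, u^k = -1.183
Step 1: x-update.
Minimize 6*x^2 + 2*x + (2.0/2)*(x + 0.0511 - 1.183)^2
FOC: (2*6 + 2.0)*x = -2 + 2.0*(-0.0511 + 1.183)
x^{k+1} = 0.0188
Step 2: z-update.
Minimize 6*z^2 + 4*z + (2.0/2)*(0.0188 - z - 1.183)^2
FOC: (2*6 + 2.0)*z = -4 + 2.0*(0.0188 - 1.183)
z^{k+1} = -0.452
Step 3: u-update.
u^{k+1} = -1.183 + 0.0188 + 0.452 = -0.7121
Step 4: Primal residual = |0.0188 + 0.452| = 0.4709


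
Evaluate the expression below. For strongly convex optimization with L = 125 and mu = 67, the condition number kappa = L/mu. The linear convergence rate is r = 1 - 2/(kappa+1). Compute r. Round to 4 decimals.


Step 1: Compute the condition number.
kappa = L/mu = 125/67 = 1.8657
Step 2: Compute the convergence rate.
r = 1 - 2/(kappa + 1) = 1 - 2*mu/(L + mu) = (L - mu)/(L + mu) = 58/192 = 0.3021


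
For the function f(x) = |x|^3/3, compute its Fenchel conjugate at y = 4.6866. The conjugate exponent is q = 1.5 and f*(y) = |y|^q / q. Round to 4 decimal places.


The conjugate exponent q satisfies 1/p + 1/q = 1.
p = 3, so q = 3/(3 - 1) = 1.5
|y|^q = 4.6866^1.5 = 10.1458
f*(4.6866) = 10.1458 / 1.5 = 6.7639


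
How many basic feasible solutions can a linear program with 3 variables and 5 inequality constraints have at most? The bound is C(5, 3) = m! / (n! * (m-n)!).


Each vertex corresponds to some choice of n active constraints out of m, so the number of vertices is at most C(m, n) = m! / (n!(m-n)!).
m = 5, n = 3
Numerator: 5 * 4 * 3
Denominator: 3! = 6
C(5, 3) = 10


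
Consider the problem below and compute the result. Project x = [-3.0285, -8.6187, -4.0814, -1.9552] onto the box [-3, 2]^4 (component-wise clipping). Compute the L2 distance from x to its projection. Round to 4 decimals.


Project each component onto [-3, 2].
clip(-3.0285) = -3.0, clip(-8.6187) = -3.0, clip(-4.0814) = -3.0, clip(-1.9552) = -1.9552
Projection = [-3.0, -3.0, -3.0, -1.9552]
Squared diffs: [0.0008, 31.5698, 1.1694, 0.0]
Distance = sqrt(32.74) = 5.7219


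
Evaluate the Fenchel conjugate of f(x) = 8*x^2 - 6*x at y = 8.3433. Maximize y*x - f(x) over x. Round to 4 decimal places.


f*(y) = sup_x {y*x - a*x^2 - b*x} = sup_x {(y-b)*x - a*x^2}
FOC: (y - b) - 2a*x = 0 => x* = (y - b)/(2a)
x* = (8.3433 + 6)/(2*8) = 0.8965
f*(8.3433) = (y-b)^2/(4a) = (8.3433 + 6)^2/(4*8)
= 205.7303/32 = 6.4291


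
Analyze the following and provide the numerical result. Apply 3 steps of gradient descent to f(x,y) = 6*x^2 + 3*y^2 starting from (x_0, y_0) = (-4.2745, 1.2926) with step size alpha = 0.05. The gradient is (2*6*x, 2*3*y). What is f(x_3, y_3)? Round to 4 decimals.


Gradient descent on f(x,y) = 6*x^2 + 3*y^2.
Starting point: (-4.2745, 1.2926), alpha = 0.05
Step 1: grad_x = 2*6*-4.2745 = -51.294, grad_y = 2*3*1.2926 = 7.7556
  x_1 = -4.2745 - 0.05*-51.294 = -1.7098
  y_1 = 1.2926 - 0.05*7.7556 = 0.9048
Step 2: grad_x = 2*6*-1.7098 = -20.5176, grad_y = 2*3*0.9048 = 5.4289
  x_2 = -1.7098 - 0.05*-20.5176 = -0.6839
  y_2 = 0.9048 - 0.05*5.4289 = 0.6334
Step 3: grad_x = 2*6*-0.6839 = -8.207, grad_y = 2*3*0.6334 = 3.8002
  x_3 = -0.6839 - 0.05*-8.207 = -0.2736
  y_3 = 0.6334 - 0.05*3.8002 = 0.4434
f(-0.2736, 0.4434) = 6*(-0.2736)^2 + 3*0.4434^2 = 1.0387


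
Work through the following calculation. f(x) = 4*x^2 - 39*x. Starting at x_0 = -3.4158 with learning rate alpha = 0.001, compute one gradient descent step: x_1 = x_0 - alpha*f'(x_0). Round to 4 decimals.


We compute the gradient at x_0 and apply the update.
f'(x) = 8*x - 39
f'(-3.4158) = 8*-3.4158 - 39 = -66.3264
x_1 = -3.4158 - 0.001*-66.3264 = -3.3495


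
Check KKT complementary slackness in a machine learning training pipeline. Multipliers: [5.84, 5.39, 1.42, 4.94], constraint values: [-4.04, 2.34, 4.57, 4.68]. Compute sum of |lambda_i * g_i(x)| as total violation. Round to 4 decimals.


KKT complementary slackness check:
lambda_1 * g_1 = 5.84 * -4.04 = -23.5936
lambda_2 * g_2 = 5.39 * 2.34 = 12.6126
lambda_3 * g_3 = 1.42 * 4.57 = 6.4894
lambda_4 * g_4 = 4.94 * 4.68 = 23.1192
Total violation = 23.5936 + 12.6126 + 6.4894 + 23.1192 = 65.8148


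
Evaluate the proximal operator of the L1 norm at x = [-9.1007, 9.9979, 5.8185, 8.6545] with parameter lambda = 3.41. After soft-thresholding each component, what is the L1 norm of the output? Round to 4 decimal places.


Soft-thresholding with lambda = 3.41:
prox(-9.1007) = sign(-9.1007)*max(|-9.1007| - 3.41, 0) = -5.6907
prox(9.9979) = sign(9.9979)*max(|9.9979| - 3.41, 0) = 6.5879
prox(5.8185) = sign(5.8185)*max(|5.8185| - 3.41, 0) = 2.4085
prox(8.6545) = sign(8.6545)*max(|8.6545| - 3.41, 0) = 5.2445
prox(x) = [-5.6907, 6.5879, 2.4085, 5.2445]
||prox(x)||_1 = 5.6907 + 6.5879 + 2.4085 + 5.2445 = 19.9316


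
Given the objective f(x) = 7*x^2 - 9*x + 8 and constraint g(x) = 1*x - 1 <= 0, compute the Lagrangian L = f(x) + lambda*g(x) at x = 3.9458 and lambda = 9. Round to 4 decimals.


Step 1: Evaluate f(x).
f(3.9458) = 7*3.9458^2 - 9*3.9458 + 8 = 81.4732
Step 2: Evaluate g(x).
g(3.9458) = 1*3.9458 - 1 = 2.9458
Step 3: Compute Lagrangian.
L = 81.4732 + 9*2.9458 = 107.9854


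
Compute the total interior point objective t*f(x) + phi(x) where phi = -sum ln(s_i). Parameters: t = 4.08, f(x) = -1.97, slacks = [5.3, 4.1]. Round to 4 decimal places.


Step 1: Compute log-barrier.
ln values: [1.6677, 1.411]
phi = -(1.6677 + 1.411) = -3.0787
Step 2: Compute augmented objective.
t*f(x) = 4.08*-1.97 = -8.0376
Total = -8.0376 - 3.0787 = -11.1163


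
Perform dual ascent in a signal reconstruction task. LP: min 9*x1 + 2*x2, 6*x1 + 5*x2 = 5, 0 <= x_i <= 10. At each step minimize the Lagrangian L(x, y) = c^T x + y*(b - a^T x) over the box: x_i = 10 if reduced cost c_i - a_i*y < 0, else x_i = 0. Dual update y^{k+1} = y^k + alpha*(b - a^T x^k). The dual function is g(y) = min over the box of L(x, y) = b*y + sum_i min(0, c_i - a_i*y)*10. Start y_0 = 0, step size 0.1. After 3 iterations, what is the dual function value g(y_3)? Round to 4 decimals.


Dual ascent for LP: min 9*x1 + 2*x2, 6*x1 + 5*x2 = 5, 0 <= x_i <= 10
Step 1: y^k = 0.0, reduced costs: (9.0, 2.0)
  x^k = (0.0, 0.0), subgradient = b - a^T x = 5.0
  y^{k+1} = 0.0 + 0.1*5.0 = 0.5
Step 2: y^k = 0.5, reduced costs: (6.0, -0.5)
  x^k = (0.0, 10.0), subgradient = b - a^T x = -45.0
  y^{k+1} = 0.5 + 0.1*-45.0 = -4.0
Step 3: y^k = -4.0, reduced costs: (33.0, 22.0)
  x^k = (0.0, 0.0), subgradient = b - a^T x = 5.0
  y^{k+1} = -4.0 + 0.1*5.0 = -3.5
Dual objective at y_3 = -3.5: reduced costs (30.0, 19.5), box minimizer x = (0.0, 0.0)
g(y_3) = b*y + (c1 - a1*y)*x1 + (c2 - a2*y)*x2 = 5*(-3.5) + 30.0*0.0 + 19.5*0.0 = -17.5 + 0.0 + 0.0 = -17.5
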